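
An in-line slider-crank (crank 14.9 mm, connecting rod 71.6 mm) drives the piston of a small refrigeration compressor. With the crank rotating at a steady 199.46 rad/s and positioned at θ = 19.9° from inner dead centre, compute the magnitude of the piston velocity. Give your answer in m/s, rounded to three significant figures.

1.21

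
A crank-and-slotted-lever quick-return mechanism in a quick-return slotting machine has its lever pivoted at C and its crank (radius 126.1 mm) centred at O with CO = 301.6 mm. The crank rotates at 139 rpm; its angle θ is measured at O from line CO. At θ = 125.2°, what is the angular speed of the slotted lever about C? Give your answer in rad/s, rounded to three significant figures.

1.39

ω = 14.56 rad/s (from 139 rpm).
Crank pin A relative to C: A = (d + r cosθ, r sinθ); lever angle φ = atan2(r sinθ, d + r cosθ).
Differentiating tanφ: φ̇ = rω(d cosθ + r)/(d² + r² + 2dr cosθ).
d² + r² + 2dr cosθ = |CA|² = 0.0630183 m²;  d cosθ + r = -0.047752 m.
|ω_lever| = |0.1261·14.56·-0.047752| / 0.0630183 = 1.3909 rad/s.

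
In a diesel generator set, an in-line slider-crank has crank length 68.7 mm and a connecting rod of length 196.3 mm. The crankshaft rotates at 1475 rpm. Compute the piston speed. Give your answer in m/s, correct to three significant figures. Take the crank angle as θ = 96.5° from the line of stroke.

ω = 2π·1475/60 = 154.5 rad/s
For an in-line slider-crank, x = r cosθ + √(L² − r² sin²θ), so v = −rω sinθ·[1 + r cosθ/√(L² − r² sin²θ)].
With r = 0.0687 m, L = 0.1963 m, θ = 96.5°: √(L² − r² sin²θ) = 0.18405 m.
v = −0.0687·154.5·0.99357·[1 + 0.0687·-0.11320/0.18405] = -10.098 m/s.
|v| = 10.098 m/s.

10.1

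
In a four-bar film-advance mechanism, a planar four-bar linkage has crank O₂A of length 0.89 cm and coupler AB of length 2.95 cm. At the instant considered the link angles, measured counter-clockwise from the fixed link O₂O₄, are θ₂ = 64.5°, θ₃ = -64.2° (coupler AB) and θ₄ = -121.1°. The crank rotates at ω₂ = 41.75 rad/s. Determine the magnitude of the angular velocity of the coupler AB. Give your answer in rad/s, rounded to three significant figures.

ω₂ = 41.75 rad/s
Differentiating the loop-closure r₂e^{iθ₂}+r₃e^{iθ₃}=r₁+r₄e^{iθ₄} gives r₂ω₂e^{iθ₂}+r₃ω₃e^{iθ₃}=r₄ω₄e^{iθ₄}.
Eliminating the other unknown: ω₃ = r₂ω₂ sin(θ₄−θ₂) / [r₃ sin(θ₃−θ₄)].
Numerator sine = +0.09758; denominator sine = +0.83772.
Result = 0.0089·41.75·(+0.09758) / (0.0295·(+0.83772)) = +1.4672 rad/s; magnitude 1.4672 rad/s.

1.47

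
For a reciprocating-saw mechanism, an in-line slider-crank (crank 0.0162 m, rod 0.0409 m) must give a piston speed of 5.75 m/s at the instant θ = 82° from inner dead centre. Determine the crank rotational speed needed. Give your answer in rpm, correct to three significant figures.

3230

For an in-line slider-crank, |v_piston| = rω|sinθ|·[1 + r cosθ/√(L² − r² sin²θ)].
With r = 0.0162 m, L = 0.0409 m, θ = 82°: the bracketed kinematic factor |dx/dθ| = 0.017004 m.
ω = v/|dx/dθ| = 5.75/0.017004 = 338.16 rad/s.
N = 60ω/(2π) = 3229.2 rpm.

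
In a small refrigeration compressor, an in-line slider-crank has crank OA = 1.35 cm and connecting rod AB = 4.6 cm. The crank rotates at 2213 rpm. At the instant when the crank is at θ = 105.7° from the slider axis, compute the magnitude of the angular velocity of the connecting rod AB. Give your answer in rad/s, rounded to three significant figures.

ω = 231.7 rad/s (converted from 2213 rpm).
The rod makes angle φ with the slider axis where L sinφ = r sinθ; differentiating, L cosφ·φ̇ = r ω cosθ.
L cosφ = √(L² − r² sin²θ) = 0.044126 m.
|ω_rod| = r ω |cosθ| / √(L² − r² sin²θ) = 0.0135·231.7·0.27060/0.044126 = 19.186 rad/s.

19.2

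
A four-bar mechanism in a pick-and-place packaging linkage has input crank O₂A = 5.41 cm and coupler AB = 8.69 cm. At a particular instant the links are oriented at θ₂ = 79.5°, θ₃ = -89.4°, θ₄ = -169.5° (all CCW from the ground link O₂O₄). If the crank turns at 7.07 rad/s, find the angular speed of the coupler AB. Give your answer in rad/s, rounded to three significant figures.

4.17

ω₂ = 7.07 rad/s
Differentiating the loop-closure r₂e^{iθ₂}+r₃e^{iθ₃}=r₁+r₄e^{iθ₄} gives r₂ω₂e^{iθ₂}+r₃ω₃e^{iθ₃}=r₄ω₄e^{iθ₄}.
Eliminating the other unknown: ω₃ = r₂ω₂ sin(θ₄−θ₂) / [r₃ sin(θ₃−θ₄)].
Numerator sine = +0.93358; denominator sine = +0.98511.
Result = 0.0541·7.07·(+0.93358) / (0.0869·(+0.98511)) = +4.1712 rad/s; magnitude 4.1712 rad/s.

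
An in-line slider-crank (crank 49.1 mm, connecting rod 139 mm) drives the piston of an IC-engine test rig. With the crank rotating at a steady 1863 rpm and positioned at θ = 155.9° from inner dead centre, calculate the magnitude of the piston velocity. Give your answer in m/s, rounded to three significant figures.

ω = 2π·1863/60 = 195.1 rad/s
For an in-line slider-crank, x = r cosθ + √(L² − r² sin²θ), so v = −rω sinθ·[1 + r cosθ/√(L² − r² sin²θ)].
With r = 0.0491 m, L = 0.139 m, θ = 155.9°: √(L² − r² sin²θ) = 0.13755 m.
v = −0.0491·195.1·0.40833·[1 + 0.0491·-0.91283/0.13755] = -2.6369 m/s.
|v| = 2.6369 m/s.

2.64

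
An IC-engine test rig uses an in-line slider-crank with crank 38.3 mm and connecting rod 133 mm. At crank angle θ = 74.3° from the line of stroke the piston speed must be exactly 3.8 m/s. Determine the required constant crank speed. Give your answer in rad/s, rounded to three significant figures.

95.3

For an in-line slider-crank, |v_piston| = rω|sinθ|·[1 + r cosθ/√(L² − r² sin²θ)].
With r = 0.0383 m, L = 0.133 m, θ = 74.3°: the bracketed kinematic factor |dx/dθ| = 0.039861 m.
ω = v/|dx/dθ| = 3.8/0.039861 = 95.33 rad/s.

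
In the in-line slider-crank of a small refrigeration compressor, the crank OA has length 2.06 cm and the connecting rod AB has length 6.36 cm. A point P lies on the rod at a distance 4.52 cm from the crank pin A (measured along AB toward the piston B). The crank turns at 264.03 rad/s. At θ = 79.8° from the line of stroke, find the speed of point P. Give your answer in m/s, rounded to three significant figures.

5.59

ω = 264 rad/s.  Crank-pin speed |V_A| = rω = 5.439 m/s, perpendicular to OA.
Rod angle: sinφ = −(r/L) sinθ ⇒ φ = -18.589°; ω_rod = −rω cosθ/√(L²−r²sin²θ) = -15.978 rad/s.
V_P = V_A + ω_rod × AP, with AP = 0.0452 m along the rod.
Components: V_Px = −rω sinθ − a·ω_rod·sinφ = -5.5833 m/s;  V_Py = rω cosθ + a·ω_rod·cosφ = +0.27865 m/s.
|V_P| = √(V_Px² + V_Py²) = 5.5902 m/s.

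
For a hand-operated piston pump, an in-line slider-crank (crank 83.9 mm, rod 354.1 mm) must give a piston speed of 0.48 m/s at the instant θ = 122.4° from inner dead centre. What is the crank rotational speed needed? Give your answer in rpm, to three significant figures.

For an in-line slider-crank, |v_piston| = rω|sinθ|·[1 + r cosθ/√(L² − r² sin²θ)].
With r = 0.0839 m, L = 0.3541 m, θ = 122.4°: the bracketed kinematic factor |dx/dθ| = 0.06166 m.
ω = v/|dx/dθ| = 0.48/0.06166 = 7.7846 rad/s.
N = 60ω/(2π) = 74.338 rpm.

74.3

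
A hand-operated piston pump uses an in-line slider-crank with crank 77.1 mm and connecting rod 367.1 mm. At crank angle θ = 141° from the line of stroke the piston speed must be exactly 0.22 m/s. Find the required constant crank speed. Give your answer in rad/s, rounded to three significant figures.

5.43

For an in-line slider-crank, |v_piston| = rω|sinθ|·[1 + r cosθ/√(L² − r² sin²θ)].
With r = 0.0771 m, L = 0.3671 m, θ = 141°: the bracketed kinematic factor |dx/dθ| = 0.040531 m.
ω = v/|dx/dθ| = 0.22/0.040531 = 5.4279 rad/s.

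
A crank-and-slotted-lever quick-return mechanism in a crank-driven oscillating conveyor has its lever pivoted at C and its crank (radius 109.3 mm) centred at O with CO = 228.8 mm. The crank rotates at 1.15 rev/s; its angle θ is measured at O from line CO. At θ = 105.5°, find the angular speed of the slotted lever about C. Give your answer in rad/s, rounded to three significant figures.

0.747

ω = 7.226 rad/s (from 1.15 rev/s).
Crank pin A relative to C: A = (d + r cosθ, r sinθ); lever angle φ = atan2(r sinθ, d + r cosθ).
Differentiating tanφ: φ̇ = rω(d cosθ + r)/(d² + r² + 2dr cosθ).
d² + r² + 2dr cosθ = |CA|² = 0.0509298 m²;  d cosθ + r = +0.048156 m.
|ω_lever| = |0.1093·7.226·+0.048156| / 0.0509298 = 0.74675 rad/s.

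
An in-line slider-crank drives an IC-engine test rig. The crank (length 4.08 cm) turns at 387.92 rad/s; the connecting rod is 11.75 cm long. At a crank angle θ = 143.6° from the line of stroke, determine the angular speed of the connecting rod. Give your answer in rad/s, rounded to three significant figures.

ω = 387.9 rad/s
The rod makes angle φ with the slider axis where L sinφ = r sinθ; differentiating, L cosφ·φ̇ = r ω cosθ.
L cosφ = √(L² − r² sin²θ) = 0.11498 m.
|ω_rod| = r ω |cosθ| / √(L² − r² sin²θ) = 0.0408·387.9·0.80489/0.11498 = 110.8 rad/s.

111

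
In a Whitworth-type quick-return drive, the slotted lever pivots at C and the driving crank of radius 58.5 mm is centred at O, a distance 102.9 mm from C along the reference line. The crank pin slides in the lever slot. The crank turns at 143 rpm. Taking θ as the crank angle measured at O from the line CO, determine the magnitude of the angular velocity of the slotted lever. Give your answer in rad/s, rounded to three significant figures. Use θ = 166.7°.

15.9

ω = 14.97 rad/s (from 143 rpm).
Crank pin A relative to C: A = (d + r cosθ, r sinθ); lever angle φ = atan2(r sinθ, d + r cosθ).
Differentiating tanφ: φ̇ = rω(d cosθ + r)/(d² + r² + 2dr cosθ).
d² + r² + 2dr cosθ = |CA|² = 0.00229427 m²;  d cosθ + r = -0.04164 m.
|ω_lever| = |0.0585·14.97·-0.04164| / 0.00229427 = 15.9 rad/s.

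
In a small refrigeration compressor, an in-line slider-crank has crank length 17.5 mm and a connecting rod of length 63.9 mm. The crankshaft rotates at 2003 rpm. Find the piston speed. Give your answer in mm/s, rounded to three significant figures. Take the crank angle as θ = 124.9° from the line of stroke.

2530

ω = 2π·2003/60 = 209.8 rad/s
For an in-line slider-crank, x = r cosθ + √(L² − r² sin²θ), so v = −rω sinθ·[1 + r cosθ/√(L² − r² sin²θ)].
With r = 0.0175 m, L = 0.0639 m, θ = 124.9°: √(L² − r² sin²θ) = 0.062267 m.
v = −0.0175·209.8·0.82015·[1 + 0.0175·-0.57215/0.062267] = -2.5264 m/s.
|v| = 2.5264 m/s = 2526.4 mm/s.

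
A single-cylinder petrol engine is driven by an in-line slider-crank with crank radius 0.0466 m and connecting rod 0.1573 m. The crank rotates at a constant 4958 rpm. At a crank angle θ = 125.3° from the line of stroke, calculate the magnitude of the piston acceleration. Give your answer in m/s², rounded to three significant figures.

ω = 2π·4958/60 = 519.2 rad/s
x(θ) = r cosθ + √(L² − r² sin²θ); with ω constant, a = ω²·d²x/dθ².
d²x/dθ² = −r cosθ − r²(cos2θ)/√u − r⁴ sin²2θ/(4u^{3/2}),  u = L² − r² sin²θ = 0.0232969 m².
Substituting r = 0.0466 m, L = 0.1573 m, θ = 125.3°: d²x/dθ² = +0.031359 m.
a = ω²·d²x/dθ² = (519.2)²·(+0.031359) = +8453.4 m/s²;  |a| = 8453.4 m/s².

8450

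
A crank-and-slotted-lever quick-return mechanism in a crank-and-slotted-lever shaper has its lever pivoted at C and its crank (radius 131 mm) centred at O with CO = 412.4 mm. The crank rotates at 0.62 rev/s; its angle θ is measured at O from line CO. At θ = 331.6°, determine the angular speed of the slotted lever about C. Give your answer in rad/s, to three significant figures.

0.893

ω = 3.896 rad/s (from 0.62 rev/s).
Crank pin A relative to C: A = (d + r cosθ, r sinθ); lever angle φ = atan2(r sinθ, d + r cosθ).
Differentiating tanφ: φ̇ = rω(d cosθ + r)/(d² + r² + 2dr cosθ).
d² + r² + 2dr cosθ = |CA|² = 0.28228 m²;  d cosθ + r = +0.49377 m.
|ω_lever| = |0.131·3.896·+0.49377| / 0.28228 = 0.89266 rad/s.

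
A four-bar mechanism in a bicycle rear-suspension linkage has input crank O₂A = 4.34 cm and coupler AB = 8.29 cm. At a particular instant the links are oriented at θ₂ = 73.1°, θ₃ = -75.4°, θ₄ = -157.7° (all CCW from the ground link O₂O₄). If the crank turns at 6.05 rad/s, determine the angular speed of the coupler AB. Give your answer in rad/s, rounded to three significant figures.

2.48

ω₂ = 6.05 rad/s
Differentiating the loop-closure r₂e^{iθ₂}+r₃e^{iθ₃}=r₁+r₄e^{iθ₄} gives r₂ω₂e^{iθ₂}+r₃ω₃e^{iθ₃}=r₄ω₄e^{iθ₄}.
Eliminating the other unknown: ω₃ = r₂ω₂ sin(θ₄−θ₂) / [r₃ sin(θ₃−θ₄)].
Numerator sine = +0.77494; denominator sine = +0.99098.
Result = 0.0434·6.05·(+0.77494) / (0.0829·(+0.99098)) = +2.4768 rad/s; magnitude 2.4768 rad/s.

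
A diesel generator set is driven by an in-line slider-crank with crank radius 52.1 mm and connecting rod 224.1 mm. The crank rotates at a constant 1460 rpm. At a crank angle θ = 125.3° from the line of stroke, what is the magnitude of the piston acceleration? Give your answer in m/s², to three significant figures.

ω = 2π·1460/60 = 152.9 rad/s
x(θ) = r cosθ + √(L² − r² sin²θ); with ω constant, a = ω²·d²x/dθ².
d²x/dθ² = −r cosθ − r²(cos2θ)/√u − r⁴ sin²2θ/(4u^{3/2}),  u = L² − r² sin²θ = 0.0484128 m².
Substituting r = 0.0521 m, L = 0.2241 m, θ = 125.3°: d²x/dθ² = +0.03405 m.
a = ω²·d²x/dθ² = (152.9)²·(+0.03405) = +795.95 m/s²;  |a| = 795.95 m/s².

796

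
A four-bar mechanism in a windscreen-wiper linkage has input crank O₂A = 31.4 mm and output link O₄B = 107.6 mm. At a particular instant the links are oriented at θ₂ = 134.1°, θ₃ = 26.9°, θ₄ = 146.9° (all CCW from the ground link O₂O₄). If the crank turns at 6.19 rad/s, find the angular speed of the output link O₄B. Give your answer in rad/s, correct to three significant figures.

ω₂ = 6.19 rad/s
Differentiating the loop-closure r₂e^{iθ₂}+r₃e^{iθ₃}=r₁+r₄e^{iθ₄} gives r₂ω₂e^{iθ₂}+r₃ω₃e^{iθ₃}=r₄ω₄e^{iθ₄}.
Eliminating the other unknown: ω₄ = r₂ω₂ sin(θ₂−θ₃) / [r₄ sin(θ₄−θ₃)].
Numerator sine = +0.95528; denominator sine = +0.86603.
Result = 0.0314·6.19·(+0.95528) / (0.1076·(+0.86603)) = +1.9925 rad/s; magnitude 1.9925 rad/s.

1.99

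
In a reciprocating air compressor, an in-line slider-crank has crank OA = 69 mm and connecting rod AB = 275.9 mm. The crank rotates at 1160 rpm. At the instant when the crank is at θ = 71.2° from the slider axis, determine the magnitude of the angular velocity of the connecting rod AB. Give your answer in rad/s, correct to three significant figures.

10.1

ω = 121.5 rad/s (converted from 1160 rpm).
The rod makes angle φ with the slider axis where L sinφ = r sinθ; differentiating, L cosφ·φ̇ = r ω cosθ.
L cosφ = √(L² − r² sin²θ) = 0.26806 m.
|ω_rod| = r ω |cosθ| / √(L² − r² sin²θ) = 0.069·121.5·0.32227/0.26806 = 10.077 rad/s.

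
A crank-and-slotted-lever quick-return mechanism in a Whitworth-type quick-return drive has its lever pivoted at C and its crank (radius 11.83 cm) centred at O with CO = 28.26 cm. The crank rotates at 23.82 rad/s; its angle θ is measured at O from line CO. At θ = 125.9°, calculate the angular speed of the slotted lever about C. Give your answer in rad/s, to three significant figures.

ω = 23.82 rad/s
Crank pin A relative to C: A = (d + r cosθ, r sinθ); lever angle φ = atan2(r sinθ, d + r cosθ).
Differentiating tanφ: φ̇ = rω(d cosθ + r)/(d² + r² + 2dr cosθ).
d² + r² + 2dr cosθ = |CA|² = 0.0546509 m²;  d cosθ + r = -0.047409 m.
|ω_lever| = |0.1183·23.82·-0.047409| / 0.0546509 = 2.4445 rad/s.

2.44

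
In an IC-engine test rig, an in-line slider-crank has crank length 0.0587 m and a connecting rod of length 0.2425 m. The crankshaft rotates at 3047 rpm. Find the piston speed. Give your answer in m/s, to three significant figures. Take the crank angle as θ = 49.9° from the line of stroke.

ω = 2π·3047/60 = 319.1 rad/s
For an in-line slider-crank, x = r cosθ + √(L² − r² sin²θ), so v = −rω sinθ·[1 + r cosθ/√(L² − r² sin²θ)].
With r = 0.0587 m, L = 0.2425 m, θ = 49.9°: √(L² − r² sin²θ) = 0.23831 m.
v = −0.0587·319.1·0.76492·[1 + 0.0587·0.64412/0.23831] = -16.6 m/s.
|v| = 16.6 m/s.

16.6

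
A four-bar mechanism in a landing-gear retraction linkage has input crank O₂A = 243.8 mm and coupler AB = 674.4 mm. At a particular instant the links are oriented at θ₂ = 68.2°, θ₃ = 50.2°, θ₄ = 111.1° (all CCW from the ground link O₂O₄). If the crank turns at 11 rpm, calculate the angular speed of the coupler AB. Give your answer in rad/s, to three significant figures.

0.324

ω₂ = 1.152 rad/s (from 11 rpm).
Differentiating the loop-closure r₂e^{iθ₂}+r₃e^{iθ₃}=r₁+r₄e^{iθ₄} gives r₂ω₂e^{iθ₂}+r₃ω₃e^{iθ₃}=r₄ω₄e^{iθ₄}.
Eliminating the other unknown: ω₃ = r₂ω₂ sin(θ₄−θ₂) / [r₃ sin(θ₃−θ₄)].
Numerator sine = +0.68072; denominator sine = -0.87377.
Result = 0.2438·1.152·(+0.68072) / (0.6744·(-0.87377)) = -0.32442 rad/s; magnitude 0.32442 rad/s.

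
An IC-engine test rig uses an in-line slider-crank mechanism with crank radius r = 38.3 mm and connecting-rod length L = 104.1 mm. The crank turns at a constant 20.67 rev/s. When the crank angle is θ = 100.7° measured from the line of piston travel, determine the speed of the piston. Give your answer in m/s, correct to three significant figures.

4.53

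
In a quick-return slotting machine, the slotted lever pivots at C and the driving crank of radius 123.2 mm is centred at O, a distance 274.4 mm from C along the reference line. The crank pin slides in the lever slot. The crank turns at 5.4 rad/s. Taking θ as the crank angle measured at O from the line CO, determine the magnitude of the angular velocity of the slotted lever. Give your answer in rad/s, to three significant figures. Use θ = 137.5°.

ω = 5.4 rad/s
Crank pin A relative to C: A = (d + r cosθ, r sinθ); lever angle φ = atan2(r sinθ, d + r cosθ).
Differentiating tanφ: φ̇ = rω(d cosθ + r)/(d² + r² + 2dr cosθ).
d² + r² + 2dr cosθ = |CA|² = 0.0406247 m²;  d cosθ + r = -0.079109 m.
|ω_lever| = |0.1232·5.4·-0.079109| / 0.0406247 = 1.2955 rad/s.

1.30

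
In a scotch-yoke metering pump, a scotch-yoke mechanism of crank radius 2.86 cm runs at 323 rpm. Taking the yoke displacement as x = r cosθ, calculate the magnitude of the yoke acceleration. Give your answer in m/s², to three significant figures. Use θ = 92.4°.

1.37

ω = 33.82 rad/s (from 323 rpm).
x = r cosθ ⇒ ẍ = −rω² cosθ (ω constant).
|a| = rω²|cosθ| = 0.0286·(33.82)²·|cos 92.4°| = 1.3702 m/s².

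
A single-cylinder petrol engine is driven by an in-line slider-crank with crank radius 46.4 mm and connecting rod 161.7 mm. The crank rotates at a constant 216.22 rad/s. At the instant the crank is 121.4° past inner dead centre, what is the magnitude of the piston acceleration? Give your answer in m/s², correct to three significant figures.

ω = 216.2 rad/s
x(θ) = r cosθ + √(L² − r² sin²θ); with ω constant, a = ω²·d²x/dθ².
d²x/dθ² = −r cosθ − r²(cos2θ)/√u − r⁴ sin²2θ/(4u^{3/2}),  u = L² − r² sin²θ = 0.0245784 m².
Substituting r = 0.0464 m, L = 0.1617 m, θ = 121.4°: d²x/dθ² = +0.030214 m.
a = ω²·d²x/dθ² = (216.2)²·(+0.030214) = +1412.5 m/s²;  |a| = 1412.5 m/s².

1410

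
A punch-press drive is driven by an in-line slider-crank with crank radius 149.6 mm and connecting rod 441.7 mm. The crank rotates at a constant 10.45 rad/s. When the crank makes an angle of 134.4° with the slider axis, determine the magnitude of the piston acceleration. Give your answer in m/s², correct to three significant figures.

ω = 10.45 rad/s
x(θ) = r cosθ + √(L² − r² sin²θ); with ω constant, a = ω²·d²x/dθ².
d²x/dθ² = −r cosθ − r²(cos2θ)/√u − r⁴ sin²2θ/(4u^{3/2}),  u = L² − r² sin²θ = 0.183674 m².
Substituting r = 0.1496 m, L = 0.4417 m, θ = 134.4°: d²x/dθ² = +0.10417 m.
a = ω²·d²x/dθ² = (10.45)²·(+0.10417) = +11.376 m/s²;  |a| = 11.376 m/s².

11.4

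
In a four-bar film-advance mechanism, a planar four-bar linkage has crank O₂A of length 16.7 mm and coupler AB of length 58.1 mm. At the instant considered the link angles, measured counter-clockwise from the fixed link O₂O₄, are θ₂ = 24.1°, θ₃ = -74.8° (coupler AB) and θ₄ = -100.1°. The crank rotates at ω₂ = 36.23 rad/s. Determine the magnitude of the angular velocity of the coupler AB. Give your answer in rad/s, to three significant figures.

20.2

ω₂ = 36.23 rad/s
Differentiating the loop-closure r₂e^{iθ₂}+r₃e^{iθ₃}=r₁+r₄e^{iθ₄} gives r₂ω₂e^{iθ₂}+r₃ω₃e^{iθ₃}=r₄ω₄e^{iθ₄}.
Eliminating the other unknown: ω₃ = r₂ω₂ sin(θ₄−θ₂) / [r₃ sin(θ₃−θ₄)].
Numerator sine = -0.82708; denominator sine = +0.42736.
Result = 0.0167·36.23·(-0.82708) / (0.0581·(+0.42736)) = -20.154 rad/s; magnitude 20.154 rad/s.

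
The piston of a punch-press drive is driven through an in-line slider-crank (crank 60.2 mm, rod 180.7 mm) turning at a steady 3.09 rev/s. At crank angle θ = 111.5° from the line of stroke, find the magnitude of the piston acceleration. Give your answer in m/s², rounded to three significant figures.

14.0

ω = 2π·3.09 = 19.42 rad/s
x(θ) = r cosθ + √(L² − r² sin²θ); with ω constant, a = ω²·d²x/dθ².
d²x/dθ² = −r cosθ − r²(cos2θ)/√u − r⁴ sin²2θ/(4u^{3/2}),  u = L² − r² sin²θ = 0.0295152 m².
Substituting r = 0.0602 m, L = 0.1807 m, θ = 111.5°: d²x/dθ² = +0.03719 m.
a = ω²·d²x/dθ² = (19.42)²·(+0.03719) = +14.018 m/s²;  |a| = 14.018 m/s².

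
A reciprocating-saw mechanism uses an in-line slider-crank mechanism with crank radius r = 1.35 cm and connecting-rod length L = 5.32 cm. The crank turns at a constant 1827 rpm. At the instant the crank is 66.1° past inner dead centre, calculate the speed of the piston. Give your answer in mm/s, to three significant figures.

2610

ω = 2π·1827/60 = 191.3 rad/s
For an in-line slider-crank, x = r cosθ + √(L² − r² sin²θ), so v = −rω sinθ·[1 + r cosθ/√(L² − r² sin²θ)].
With r = 0.0135 m, L = 0.0532 m, θ = 66.1°: √(L² − r² sin²θ) = 0.051748 m.
v = −0.0135·191.3·0.91425·[1 + 0.0135·0.40514/0.051748] = -2.611 m/s.
|v| = 2.611 m/s = 2611 mm/s.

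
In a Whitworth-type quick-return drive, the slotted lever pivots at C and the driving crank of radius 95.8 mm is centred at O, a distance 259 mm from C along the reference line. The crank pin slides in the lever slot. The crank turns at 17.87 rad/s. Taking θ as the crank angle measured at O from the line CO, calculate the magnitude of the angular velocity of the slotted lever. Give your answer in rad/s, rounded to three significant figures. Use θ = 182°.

ω = 17.87 rad/s
Crank pin A relative to C: A = (d + r cosθ, r sinθ); lever angle φ = atan2(r sinθ, d + r cosθ).
Differentiating tanφ: φ̇ = rω(d cosθ + r)/(d² + r² + 2dr cosθ).
d² + r² + 2dr cosθ = |CA|² = 0.0266645 m²;  d cosθ + r = -0.16304 m.
|ω_lever| = |0.0958·17.87·-0.16304| / 0.0266645 = 10.468 rad/s.

10.5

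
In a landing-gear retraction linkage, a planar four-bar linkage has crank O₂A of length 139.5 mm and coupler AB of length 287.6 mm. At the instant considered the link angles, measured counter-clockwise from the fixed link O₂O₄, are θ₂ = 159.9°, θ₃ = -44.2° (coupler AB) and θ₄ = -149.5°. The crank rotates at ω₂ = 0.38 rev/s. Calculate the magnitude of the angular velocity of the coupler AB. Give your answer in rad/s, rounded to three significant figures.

0.928

ω₂ = 2.388 rad/s (from 0.38 rev/s).
Differentiating the loop-closure r₂e^{iθ₂}+r₃e^{iθ₃}=r₁+r₄e^{iθ₄} gives r₂ω₂e^{iθ₂}+r₃ω₃e^{iθ₃}=r₄ω₄e^{iθ₄}.
Eliminating the other unknown: ω₃ = r₂ω₂ sin(θ₄−θ₂) / [r₃ sin(θ₃−θ₄)].
Numerator sine = +0.77273; denominator sine = +0.96456.
Result = 0.1395·2.388·(+0.77273) / (0.2876·(+0.96456)) = +0.92779 rad/s; magnitude 0.92779 rad/s.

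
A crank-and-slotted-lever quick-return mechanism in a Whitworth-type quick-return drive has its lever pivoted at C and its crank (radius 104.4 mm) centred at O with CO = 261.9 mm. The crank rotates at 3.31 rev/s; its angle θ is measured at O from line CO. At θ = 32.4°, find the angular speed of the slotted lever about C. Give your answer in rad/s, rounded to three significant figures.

5.62

ω = 20.8 rad/s (from 3.31 rev/s).
Crank pin A relative to C: A = (d + r cosθ, r sinθ); lever angle φ = atan2(r sinθ, d + r cosθ).
Differentiating tanφ: φ̇ = rω(d cosθ + r)/(d² + r² + 2dr cosθ).
d² + r² + 2dr cosθ = |CA|² = 0.125663 m²;  d cosθ + r = +0.32553 m.
|ω_lever| = |0.1044·20.8·+0.32553| / 0.125663 = 5.6246 rad/s.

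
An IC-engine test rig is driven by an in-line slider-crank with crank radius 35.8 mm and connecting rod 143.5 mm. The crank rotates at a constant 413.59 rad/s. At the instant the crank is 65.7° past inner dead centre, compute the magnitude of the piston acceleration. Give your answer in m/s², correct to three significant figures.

1500

ω = 413.6 rad/s
x(θ) = r cosθ + √(L² − r² sin²θ); with ω constant, a = ω²·d²x/dθ².
d²x/dθ² = −r cosθ − r²(cos2θ)/√u − r⁴ sin²2θ/(4u^{3/2}),  u = L² − r² sin²θ = 0.0195276 m².
Substituting r = 0.0358 m, L = 0.1435 m, θ = 65.7°: d²x/dθ² = -0.0087517 m.
a = ω²·d²x/dθ² = (413.6)²·(-0.0087517) = -1497 m/s²;  |a| = 1497 m/s².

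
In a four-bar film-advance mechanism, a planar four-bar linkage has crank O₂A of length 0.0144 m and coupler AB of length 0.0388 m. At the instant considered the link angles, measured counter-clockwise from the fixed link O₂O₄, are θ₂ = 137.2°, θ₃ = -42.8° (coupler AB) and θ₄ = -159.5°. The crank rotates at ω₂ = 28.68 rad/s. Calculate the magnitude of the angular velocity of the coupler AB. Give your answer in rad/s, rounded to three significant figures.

10.6

ω₂ = 28.68 rad/s
Differentiating the loop-closure r₂e^{iθ₂}+r₃e^{iθ₃}=r₁+r₄e^{iθ₄} gives r₂ω₂e^{iθ₂}+r₃ω₃e^{iθ₃}=r₄ω₄e^{iθ₄}.
Eliminating the other unknown: ω₃ = r₂ω₂ sin(θ₄−θ₂) / [r₃ sin(θ₃−θ₄)].
Numerator sine = +0.89337; denominator sine = +0.89337.
Result = 0.0144·28.68·(+0.89337) / (0.0388·(+0.89337)) = +10.644 rad/s; magnitude 10.644 rad/s.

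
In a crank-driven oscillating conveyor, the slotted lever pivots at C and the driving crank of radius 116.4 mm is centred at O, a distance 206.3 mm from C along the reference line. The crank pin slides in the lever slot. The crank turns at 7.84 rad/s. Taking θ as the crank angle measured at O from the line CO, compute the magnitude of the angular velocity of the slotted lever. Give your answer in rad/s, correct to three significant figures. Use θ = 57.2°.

ω = 7.84 rad/s
Crank pin A relative to C: A = (d + r cosθ, r sinθ); lever angle φ = atan2(r sinθ, d + r cosθ).
Differentiating tanφ: φ̇ = rω(d cosθ + r)/(d² + r² + 2dr cosθ).
d² + r² + 2dr cosθ = |CA|² = 0.0821251 m²;  d cosθ + r = +0.22815 m.
|ω_lever| = |0.1164·7.84·+0.22815| / 0.0821251 = 2.5353 rad/s.

2.54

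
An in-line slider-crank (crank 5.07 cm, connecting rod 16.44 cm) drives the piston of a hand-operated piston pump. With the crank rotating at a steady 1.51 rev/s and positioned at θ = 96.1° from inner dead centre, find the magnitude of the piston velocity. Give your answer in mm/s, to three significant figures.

ω = 2π·1.51 = 9.488 rad/s
For an in-line slider-crank, x = r cosθ + √(L² − r² sin²θ), so v = −rω sinθ·[1 + r cosθ/√(L² − r² sin²θ)].
With r = 0.0507 m, L = 0.1644 m, θ = 96.1°: √(L² − r² sin²θ) = 0.15648 m.
v = −0.0507·9.488·0.99434·[1 + 0.0507·-0.10626/0.15648] = -0.46183 m/s.
|v| = 0.46183 m/s = 461.83 mm/s.

462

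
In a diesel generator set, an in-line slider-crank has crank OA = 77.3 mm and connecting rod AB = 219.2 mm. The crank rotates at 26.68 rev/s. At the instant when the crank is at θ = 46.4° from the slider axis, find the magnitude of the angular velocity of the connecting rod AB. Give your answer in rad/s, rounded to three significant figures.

42.2

ω = 167.6 rad/s (converted from 26.68 rev/s).
The rod makes angle φ with the slider axis where L sinφ = r sinθ; differentiating, L cosφ·φ̇ = r ω cosθ.
L cosφ = √(L² − r² sin²θ) = 0.21193 m.
|ω_rod| = r ω |cosθ| / √(L² − r² sin²θ) = 0.0773·167.6·0.68962/0.21193 = 42.166 rad/s.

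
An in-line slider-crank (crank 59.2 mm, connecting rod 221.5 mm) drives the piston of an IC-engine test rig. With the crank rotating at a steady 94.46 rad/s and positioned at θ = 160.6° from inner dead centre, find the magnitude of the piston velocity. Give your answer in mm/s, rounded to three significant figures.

1390

ω = 94.46 rad/s
For an in-line slider-crank, x = r cosθ + √(L² − r² sin²θ), so v = −rω sinθ·[1 + r cosθ/√(L² − r² sin²θ)].
With r = 0.0592 m, L = 0.2215 m, θ = 160.6°: √(L² − r² sin²θ) = 0.22063 m.
v = −0.0592·94.46·0.33216·[1 + 0.0592·-0.94322/0.22063] = -1.3873 m/s.
|v| = 1.3873 m/s = 1387.3 mm/s.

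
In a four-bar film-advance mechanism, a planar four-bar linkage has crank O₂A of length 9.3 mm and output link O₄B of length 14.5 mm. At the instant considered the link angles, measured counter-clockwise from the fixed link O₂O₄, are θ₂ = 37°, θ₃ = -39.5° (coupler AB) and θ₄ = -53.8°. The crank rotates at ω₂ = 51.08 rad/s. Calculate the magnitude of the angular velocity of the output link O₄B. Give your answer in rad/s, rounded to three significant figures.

ω₂ = 51.08 rad/s
Differentiating the loop-closure r₂e^{iθ₂}+r₃e^{iθ₃}=r₁+r₄e^{iθ₄} gives r₂ω₂e^{iθ₂}+r₃ω₃e^{iθ₃}=r₄ω₄e^{iθ₄}.
Eliminating the other unknown: ω₄ = r₂ω₂ sin(θ₂−θ₃) / [r₄ sin(θ₄−θ₃)].
Numerator sine = +0.97237; denominator sine = -0.24700.
Result = 0.0093·51.08·(+0.97237) / (0.0145·(-0.24700)) = -128.97 rad/s; magnitude 128.97 rad/s.

129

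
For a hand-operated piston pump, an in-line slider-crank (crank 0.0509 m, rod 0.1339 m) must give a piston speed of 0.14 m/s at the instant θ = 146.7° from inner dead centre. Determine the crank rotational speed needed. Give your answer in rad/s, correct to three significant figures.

7.42

For an in-line slider-crank, |v_piston| = rω|sinθ|·[1 + r cosθ/√(L² − r² sin²θ)].
With r = 0.0509 m, L = 0.1339 m, θ = 146.7°: the bracketed kinematic factor |dx/dθ| = 0.018867 m.
ω = v/|dx/dθ| = 0.14/0.018867 = 7.4205 rad/s.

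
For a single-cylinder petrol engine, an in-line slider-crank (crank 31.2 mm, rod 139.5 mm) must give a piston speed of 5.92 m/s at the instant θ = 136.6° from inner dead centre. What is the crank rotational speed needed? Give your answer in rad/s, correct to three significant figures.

For an in-line slider-crank, |v_piston| = rω|sinθ|·[1 + r cosθ/√(L² − r² sin²θ)].
With r = 0.0312 m, L = 0.1395 m, θ = 136.6°: the bracketed kinematic factor |dx/dθ| = 0.017912 m.
ω = v/|dx/dθ| = 5.92/0.017912 = 330.51 rad/s.

331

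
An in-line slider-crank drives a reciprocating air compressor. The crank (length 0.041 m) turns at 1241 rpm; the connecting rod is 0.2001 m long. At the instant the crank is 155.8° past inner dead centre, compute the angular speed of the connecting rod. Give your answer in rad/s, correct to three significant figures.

ω = 130 rad/s (converted from 1241 rpm).
The rod makes angle φ with the slider axis where L sinφ = r sinθ; differentiating, L cosφ·φ̇ = r ω cosθ.
L cosφ = √(L² − r² sin²θ) = 0.19939 m.
|ω_rod| = r ω |cosθ| / √(L² − r² sin²θ) = 0.041·130·0.91212/0.19939 = 24.374 rad/s.

24.4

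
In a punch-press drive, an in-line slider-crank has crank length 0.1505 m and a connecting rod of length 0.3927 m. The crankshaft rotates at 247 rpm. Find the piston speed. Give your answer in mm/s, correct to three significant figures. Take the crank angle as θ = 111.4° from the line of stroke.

3080

ω = 2π·247/60 = 25.87 rad/s
For an in-line slider-crank, x = r cosθ + √(L² − r² sin²θ), so v = −rω sinθ·[1 + r cosθ/√(L² − r² sin²θ)].
With r = 0.1505 m, L = 0.3927 m, θ = 111.4°: √(L² − r² sin²θ) = 0.36685 m.
v = −0.1505·25.87·0.93106·[1 + 0.1505·-0.36488/0.36685] = -3.0819 m/s.
|v| = 3.0819 m/s = 3081.9 mm/s.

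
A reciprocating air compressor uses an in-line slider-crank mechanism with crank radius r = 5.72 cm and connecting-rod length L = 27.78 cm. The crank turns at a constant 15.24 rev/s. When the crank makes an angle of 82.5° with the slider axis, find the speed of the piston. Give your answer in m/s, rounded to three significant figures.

5.58

ω = 2π·15.2 = 95.76 rad/s
For an in-line slider-crank, x = r cosθ + √(L² − r² sin²θ), so v = −rω sinθ·[1 + r cosθ/√(L² − r² sin²θ)].
With r = 0.0572 m, L = 0.2778 m, θ = 82.5°: √(L² − r² sin²θ) = 0.27195 m.
v = −0.0572·95.76·0.99144·[1 + 0.0572·0.13053/0.27195] = -5.5795 m/s.
|v| = 5.5795 m/s.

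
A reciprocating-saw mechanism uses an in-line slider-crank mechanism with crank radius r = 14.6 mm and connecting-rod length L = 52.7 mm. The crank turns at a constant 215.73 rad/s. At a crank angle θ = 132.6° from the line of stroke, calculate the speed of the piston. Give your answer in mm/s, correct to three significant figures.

1870

ω = 215.7 rad/s
For an in-line slider-crank, x = r cosθ + √(L² − r² sin²θ), so v = −rω sinθ·[1 + r cosθ/√(L² − r² sin²θ)].
With r = 0.0146 m, L = 0.0527 m, θ = 132.6°: √(L² − r² sin²θ) = 0.051593 m.
v = −0.0146·215.7·0.73610·[1 + 0.0146·-0.67688/0.051593] = -1.8744 m/s.
|v| = 1.8744 m/s = 1874.4 mm/s.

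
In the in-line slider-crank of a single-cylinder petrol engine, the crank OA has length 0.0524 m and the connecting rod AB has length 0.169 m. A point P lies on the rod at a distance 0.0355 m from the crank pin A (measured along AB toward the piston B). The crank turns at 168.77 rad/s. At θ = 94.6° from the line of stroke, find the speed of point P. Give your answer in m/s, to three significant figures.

ω = 168.8 rad/s.  Crank-pin speed |V_A| = rω = 8.8435 m/s, perpendicular to OA.
Rod angle: sinφ = −(r/L) sinθ ⇒ φ = -18.003°; ω_rod = −rω cosθ/√(L²−r²sin²θ) = +4.4127 rad/s.
V_P = V_A + ω_rod × AP, with AP = 0.0355 m along the rod.
Components: V_Px = −rω sinθ − a·ω_rod·sinφ = -8.7666 m/s;  V_Py = rω cosθ + a·ω_rod·cosφ = -0.56026 m/s.
|V_P| = √(V_Px² + V_Py²) = 8.7845 m/s.

8.78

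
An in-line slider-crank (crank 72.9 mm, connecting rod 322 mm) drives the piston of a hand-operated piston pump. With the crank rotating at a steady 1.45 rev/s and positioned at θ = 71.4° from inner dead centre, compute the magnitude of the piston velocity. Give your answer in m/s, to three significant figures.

ω = 2π·1.45 = 9.111 rad/s
For an in-line slider-crank, x = r cosθ + √(L² − r² sin²θ), so v = −rω sinθ·[1 + r cosθ/√(L² − r² sin²θ)].
With r = 0.0729 m, L = 0.322 m, θ = 71.4°: √(L² − r² sin²θ) = 0.3145 m.
v = −0.0729·9.111·0.94777·[1 + 0.0729·0.31896/0.3145] = -0.67601 m/s.
|v| = 0.67601 m/s.

0.676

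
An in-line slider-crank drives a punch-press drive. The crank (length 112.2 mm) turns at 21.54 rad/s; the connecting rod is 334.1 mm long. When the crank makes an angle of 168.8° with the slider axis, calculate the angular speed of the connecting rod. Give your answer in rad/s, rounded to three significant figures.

7.11

ω = 21.54 rad/s
The rod makes angle φ with the slider axis where L sinφ = r sinθ; differentiating, L cosφ·φ̇ = r ω cosθ.
L cosφ = √(L² − r² sin²θ) = 0.33339 m.
|ω_rod| = r ω |cosθ| / √(L² − r² sin²θ) = 0.1122·21.54·0.98096/0.33339 = 7.1111 rad/s.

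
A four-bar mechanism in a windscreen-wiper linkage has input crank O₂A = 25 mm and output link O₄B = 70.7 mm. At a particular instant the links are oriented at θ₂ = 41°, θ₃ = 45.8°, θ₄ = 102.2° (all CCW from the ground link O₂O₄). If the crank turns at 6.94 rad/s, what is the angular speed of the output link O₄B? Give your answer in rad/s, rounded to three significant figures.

ω₂ = 6.94 rad/s
Differentiating the loop-closure r₂e^{iθ₂}+r₃e^{iθ₃}=r₁+r₄e^{iθ₄} gives r₂ω₂e^{iθ₂}+r₃ω₃e^{iθ₃}=r₄ω₄e^{iθ₄}.
Eliminating the other unknown: ω₄ = r₂ω₂ sin(θ₂−θ₃) / [r₄ sin(θ₄−θ₃)].
Numerator sine = -0.08368; denominator sine = +0.83292.
Result = 0.025·6.94·(-0.08368) / (0.0707·(+0.83292)) = -0.24654 rad/s; magnitude 0.24654 rad/s.

0.247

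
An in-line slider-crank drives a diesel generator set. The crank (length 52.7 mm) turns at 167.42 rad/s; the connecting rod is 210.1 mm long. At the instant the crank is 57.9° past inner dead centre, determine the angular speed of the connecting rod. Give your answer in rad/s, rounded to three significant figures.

ω = 167.4 rad/s
The rod makes angle φ with the slider axis where L sinφ = r sinθ; differentiating, L cosφ·φ̇ = r ω cosθ.
L cosφ = √(L² − r² sin²θ) = 0.2053 m.
|ω_rod| = r ω |cosθ| / √(L² − r² sin²θ) = 0.0527·167.4·0.53140/0.2053 = 22.837 rad/s.

22.8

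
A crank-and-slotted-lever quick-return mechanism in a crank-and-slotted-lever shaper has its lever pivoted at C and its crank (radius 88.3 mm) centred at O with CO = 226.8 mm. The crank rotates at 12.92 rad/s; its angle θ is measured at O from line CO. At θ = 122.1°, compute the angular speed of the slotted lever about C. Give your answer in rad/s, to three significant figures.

ω = 12.92 rad/s
Crank pin A relative to C: A = (d + r cosθ, r sinθ); lever angle φ = atan2(r sinθ, d + r cosθ).
Differentiating tanφ: φ̇ = rω(d cosθ + r)/(d² + r² + 2dr cosθ).
d² + r² + 2dr cosθ = |CA|² = 0.0379511 m²;  d cosθ + r = -0.032221 m.
|ω_lever| = |0.0883·12.92·-0.032221| / 0.0379511 = 0.96859 rad/s.

0.969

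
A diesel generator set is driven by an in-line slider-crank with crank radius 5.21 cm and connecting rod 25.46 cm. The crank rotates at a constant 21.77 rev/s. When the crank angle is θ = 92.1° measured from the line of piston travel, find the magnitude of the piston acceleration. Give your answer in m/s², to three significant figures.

239

ω = 2π·21.8 = 136.8 rad/s
x(θ) = r cosθ + √(L² − r² sin²θ); with ω constant, a = ω²·d²x/dθ².
d²x/dθ² = −r cosθ − r²(cos2θ)/√u − r⁴ sin²2θ/(4u^{3/2}),  u = L² − r² sin²θ = 0.0621104 m².
Substituting r = 0.0521 m, L = 0.2546 m, θ = 92.1°: d²x/dθ² = +0.012771 m.
a = ω²·d²x/dθ² = (136.8)²·(+0.012771) = +238.94 m/s²;  |a| = 238.94 m/s².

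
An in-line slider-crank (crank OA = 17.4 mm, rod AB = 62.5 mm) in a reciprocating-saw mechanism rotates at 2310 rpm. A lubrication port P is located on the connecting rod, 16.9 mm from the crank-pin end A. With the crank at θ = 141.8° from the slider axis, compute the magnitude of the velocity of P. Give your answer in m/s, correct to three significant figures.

3.44

ω = 241.9 rad/s.  Crank-pin speed |V_A| = rω = 4.2091 m/s, perpendicular to OA.
Rod angle: sinφ = −(r/L) sinθ ⇒ φ = -9.914°; ω_rod = −rω cosθ/√(L²−r²sin²θ) = +53.726 rad/s.
V_P = V_A + ω_rod × AP, with AP = 0.0169 m along the rod.
Components: V_Px = −rω sinθ − a·ω_rod·sinφ = -2.4466 m/s;  V_Py = rω cosθ + a·ω_rod·cosφ = -2.4133 m/s.
|V_P| = √(V_Px² + V_Py²) = 3.4366 m/s.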